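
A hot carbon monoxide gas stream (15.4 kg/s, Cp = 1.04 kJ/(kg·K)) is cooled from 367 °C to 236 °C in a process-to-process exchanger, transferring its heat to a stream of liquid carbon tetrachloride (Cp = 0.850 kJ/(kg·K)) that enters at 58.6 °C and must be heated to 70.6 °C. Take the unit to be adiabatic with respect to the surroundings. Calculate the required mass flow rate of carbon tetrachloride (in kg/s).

ṁ_c = 206 kg/s

Heat released by hot stream: Q = 15.4 × 1.04 × (367 − 236) = 2098.1 kJ/s
Energy balance on cold side (adiabatic exchanger): Q = ṁ_c·Cp_c·(T_c,out − T_c,in)
ṁ_c = 2098.1 / [0.850 × (70.6 − 58.6)] = 205.7 kg/s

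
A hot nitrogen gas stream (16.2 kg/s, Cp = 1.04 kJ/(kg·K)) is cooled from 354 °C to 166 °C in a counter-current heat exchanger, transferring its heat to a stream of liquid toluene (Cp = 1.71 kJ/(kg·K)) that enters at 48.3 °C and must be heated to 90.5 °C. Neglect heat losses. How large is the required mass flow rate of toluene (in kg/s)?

Heat released by hot stream: Q = 16.2 × 1.04 × (354 − 166) = 3167.4 kJ/s
Energy balance on cold side (adiabatic exchanger): Q = ṁ_c·Cp_c·(T_c,out − T_c,in)
ṁ_c = 3167.4 / [1.71 × (90.5 − 48.3)] = 43.893 kg/s

ṁ_c = 43.9 kg/s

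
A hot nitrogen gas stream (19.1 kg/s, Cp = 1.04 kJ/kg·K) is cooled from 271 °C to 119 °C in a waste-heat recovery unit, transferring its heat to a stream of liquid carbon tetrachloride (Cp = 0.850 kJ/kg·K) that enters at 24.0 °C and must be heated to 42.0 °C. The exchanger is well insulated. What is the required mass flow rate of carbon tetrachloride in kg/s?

ṁ_c = 197 kg/s

Heat released by hot stream: Q = 19.1 × 1.04 × (271 − 119) = 3019.3 kJ/s
Energy balance on cold side (adiabatic exchanger): Q = ṁ_c·Cp_c·(T_c,out − T_c,in)
ṁ_c = 3019.3 / [0.850 × (42.0 − 24.0)] = 197.34 kg/s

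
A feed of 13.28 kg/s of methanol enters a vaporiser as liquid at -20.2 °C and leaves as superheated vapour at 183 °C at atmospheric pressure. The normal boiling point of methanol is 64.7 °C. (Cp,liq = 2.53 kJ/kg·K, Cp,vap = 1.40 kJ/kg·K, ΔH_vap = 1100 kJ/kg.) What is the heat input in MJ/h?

Q = 70800 MJ/h

liquid -20.2→64.7 °C: 214.8 kJ/kg
vaporisation at 64.7 °C: 1100 kJ/kg
vapour 64.7→183 °C: 165.62 kJ/kg
Δh = 214.8 + 1100 + 165.62 = 1480.4 kJ/kg
Q = ṁ·Δh = 13.28 kg/s × 1480.4 kJ/kg = 19660 kJ/s
|Q| = 19660 kW = 70776 MJ/h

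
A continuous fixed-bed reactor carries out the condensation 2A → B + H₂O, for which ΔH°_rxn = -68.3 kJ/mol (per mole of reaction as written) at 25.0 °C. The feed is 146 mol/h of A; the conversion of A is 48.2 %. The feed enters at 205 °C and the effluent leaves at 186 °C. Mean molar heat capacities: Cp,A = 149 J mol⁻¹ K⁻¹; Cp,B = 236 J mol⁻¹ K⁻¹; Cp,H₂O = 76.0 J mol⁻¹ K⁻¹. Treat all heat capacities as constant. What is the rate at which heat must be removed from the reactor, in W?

Extent of reaction ξ = 0.482 × 146 / 2 = 35.186 mol/h
Reaction term: ξ·ΔH°_rxn = 35.186 × -68.3 = -2403.2 kJ/h
Sensible, feed 205→25 °C: -3915.7 kJ/h
Outlet flows (mol/h): A 75.628, B 35.186, H₂O 35.186
Sensible, products 25→186 °C: 3581.7 kJ/h
Q = ΔH = -2737.2 kJ/h = -0.76034 kW
Heat removed = 760.34 W

Q_out = 760 W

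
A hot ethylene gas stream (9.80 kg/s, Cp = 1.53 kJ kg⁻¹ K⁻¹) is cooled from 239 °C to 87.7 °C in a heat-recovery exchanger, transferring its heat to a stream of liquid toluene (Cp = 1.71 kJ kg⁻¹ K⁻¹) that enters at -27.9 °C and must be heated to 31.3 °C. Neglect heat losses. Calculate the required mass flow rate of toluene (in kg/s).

Heat released by hot stream: Q = 9.80 × 1.53 × (239 − 87.7) = 2268.6 kJ/s
Energy balance on cold side (adiabatic exchanger): Q = ṁ_c·Cp_c·(T_c,out − T_c,in)
ṁ_c = 2268.6 / [1.71 × (31.3 − -27.9)] = 22.41 kg/s

ṁ_c = 22.4 kg/s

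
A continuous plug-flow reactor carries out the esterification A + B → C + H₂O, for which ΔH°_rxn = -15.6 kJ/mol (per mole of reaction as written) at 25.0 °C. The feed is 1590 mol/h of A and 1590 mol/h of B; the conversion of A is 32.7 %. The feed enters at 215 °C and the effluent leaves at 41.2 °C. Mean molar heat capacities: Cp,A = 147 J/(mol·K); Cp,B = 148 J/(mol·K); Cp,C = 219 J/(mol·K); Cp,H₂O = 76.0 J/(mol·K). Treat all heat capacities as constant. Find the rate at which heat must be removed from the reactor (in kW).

Q_out = 24.9 kW

Extent of reaction ξ = 0.327 × 1590 = 519.93 mol/h
Reaction term: ξ·ΔH°_rxn = 519.93 × -15.6 = -8110.9 kJ/h
Sensible, feed 215→25 °C: -89120 kJ/h
Outlet flows (mol/h): A 1070.1, B 1070.1, C 519.93, H₂O 519.93
Sensible, products 25→41.2 °C: 7598.6 kJ/h
Q = ΔH = -89632 kJ/h = -24.898 kW
Heat removed = 24.898 kW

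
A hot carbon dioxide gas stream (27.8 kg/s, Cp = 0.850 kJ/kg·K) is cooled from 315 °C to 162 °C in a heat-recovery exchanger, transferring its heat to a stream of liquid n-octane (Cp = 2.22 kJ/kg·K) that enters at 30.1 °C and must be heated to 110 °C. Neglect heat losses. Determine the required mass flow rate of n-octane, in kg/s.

Heat released by hot stream: Q = 27.8 × 0.850 × (315 − 162) = 3615.4 kJ/s
Energy balance on cold side (adiabatic exchanger): Q = ṁ_c·Cp_c·(T_c,out − T_c,in)
ṁ_c = 3615.4 / [2.22 × (110 − 30.1)] = 20.382 kg/s

ṁ_c = 20.4 kg/s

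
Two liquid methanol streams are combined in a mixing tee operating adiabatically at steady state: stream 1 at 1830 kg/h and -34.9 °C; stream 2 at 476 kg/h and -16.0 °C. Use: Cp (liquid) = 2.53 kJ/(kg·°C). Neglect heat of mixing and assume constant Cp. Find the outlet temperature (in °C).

T_out = -31.0 °C

Energy balance with Q = 0: Σ ṁᵢCp,ᵢ(T_out − Tᵢ) = 0
T_out = Σ ṁᵢCp,ᵢTᵢ / Σ ṁᵢCp,ᵢ
      = -180850 / 5834.2 = -30.999 °C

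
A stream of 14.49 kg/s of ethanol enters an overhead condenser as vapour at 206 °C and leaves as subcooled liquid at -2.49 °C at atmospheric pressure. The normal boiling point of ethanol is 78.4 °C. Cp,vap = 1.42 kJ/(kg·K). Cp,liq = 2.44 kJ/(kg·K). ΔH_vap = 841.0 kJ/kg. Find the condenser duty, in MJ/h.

vapour 206→78.4 °C: -181.19 kJ/kg
condensation at 78.4 °C: -841 kJ/kg
liquid 78.4→-2.49 °C: -197.37 kJ/kg
Δh = -181.19 + -841 + -197.37 = -1219.6 kJ/kg
Q = ṁ·Δh = 14.49 kg/s × -1219.6 kJ/kg = -17671 kJ/s
|Q| = 17671 kW = 63617 MJ/h

Q_c = 63600 MJ/h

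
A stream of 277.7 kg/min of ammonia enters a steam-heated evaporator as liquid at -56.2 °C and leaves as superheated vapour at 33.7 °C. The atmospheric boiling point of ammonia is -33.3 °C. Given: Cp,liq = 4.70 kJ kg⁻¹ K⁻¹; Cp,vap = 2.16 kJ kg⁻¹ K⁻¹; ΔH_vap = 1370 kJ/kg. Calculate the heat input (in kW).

liquid -56.2→-33.3 °C: 107.63 kJ/kg
vaporisation at -33.3 °C: 1370 kJ/kg
vapour -33.3→33.7 °C: 144.72 kJ/kg
Δh = 107.63 + 1370 + 144.72 = 1622.3 kJ/kg
Q = ṁ·Δh = 277.7 kg/min × 1622.3 kJ/kg = 450530 kJ/min
|Q| = 7508.8 kW

Q = 7510 kW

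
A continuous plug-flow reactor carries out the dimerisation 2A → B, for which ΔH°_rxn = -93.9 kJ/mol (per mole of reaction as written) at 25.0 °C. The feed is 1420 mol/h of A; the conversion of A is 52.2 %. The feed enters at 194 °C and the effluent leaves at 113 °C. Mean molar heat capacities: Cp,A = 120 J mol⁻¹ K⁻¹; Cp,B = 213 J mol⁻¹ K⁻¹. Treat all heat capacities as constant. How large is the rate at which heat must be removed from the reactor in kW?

Extent of reaction ξ = 0.522 × 1420 / 2 = 370.62 mol/h
Reaction term: ξ·ΔH°_rxn = 370.62 × -93.9 = -34801 kJ/h
Sensible, feed 194→25 °C: -28798 kJ/h
Outlet flows (mol/h): A 678.76, B 370.62
Sensible, products 25→113 °C: 14115 kJ/h
Q = ΔH = -49484 kJ/h = -13.746 kW
Heat removed = 13.746 kW

Q_out = 13.7 kW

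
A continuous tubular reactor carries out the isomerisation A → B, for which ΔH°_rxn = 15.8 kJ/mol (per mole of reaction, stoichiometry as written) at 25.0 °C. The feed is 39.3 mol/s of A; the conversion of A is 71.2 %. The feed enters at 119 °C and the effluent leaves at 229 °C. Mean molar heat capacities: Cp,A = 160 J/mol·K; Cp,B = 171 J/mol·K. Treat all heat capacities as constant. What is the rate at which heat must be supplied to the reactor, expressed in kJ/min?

Extent of reaction ξ = 0.712 × 39.3 = 27.982 mol/s
Reaction term: ξ·ΔH°_rxn = 27.982 × 15.8 = 442.11 kJ/s
Sensible, feed 119→25 °C: -591.07 kJ/s
Outlet flows (mol/s): A 11.318, B 27.982
Sensible, products 25→229 °C: 1345.5 kJ/s
Q = ΔH = 1196.6 kJ/s = 1196.6 kW
Heat supplied = 71795 kJ/min

Q_in = 71800 kJ/min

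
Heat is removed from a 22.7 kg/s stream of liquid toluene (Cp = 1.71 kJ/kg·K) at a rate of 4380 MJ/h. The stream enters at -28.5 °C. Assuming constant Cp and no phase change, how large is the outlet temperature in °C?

T_out = -59.8 °C

Q = 4380 MJ/h = 1216.7 kJ/s
ΔT = Q/(ṁ·Cp) = 1216.7/(22.7×1.71) = 31.344 K
T_out = -28.5 − 31.344 = -59.844 °C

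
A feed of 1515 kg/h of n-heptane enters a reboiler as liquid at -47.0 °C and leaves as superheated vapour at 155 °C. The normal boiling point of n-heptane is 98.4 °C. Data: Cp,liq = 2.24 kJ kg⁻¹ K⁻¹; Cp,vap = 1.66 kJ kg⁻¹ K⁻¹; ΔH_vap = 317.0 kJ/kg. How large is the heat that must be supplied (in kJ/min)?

Q = 18600 kJ/min

liquid -47.0→98.4 °C: 325.7 kJ/kg
vaporisation at 98.4 °C: 317 kJ/kg
vapour 98.4→155 °C: 93.956 kJ/kg
Δh = 325.7 + 317 + 93.956 = 736.65 kJ/kg
Q = ṁ·Δh = 1515 kg/h × 736.65 kJ/kg = 1.116e+06 kJ/h
|Q| = 310.01 kW = 18600 kJ/min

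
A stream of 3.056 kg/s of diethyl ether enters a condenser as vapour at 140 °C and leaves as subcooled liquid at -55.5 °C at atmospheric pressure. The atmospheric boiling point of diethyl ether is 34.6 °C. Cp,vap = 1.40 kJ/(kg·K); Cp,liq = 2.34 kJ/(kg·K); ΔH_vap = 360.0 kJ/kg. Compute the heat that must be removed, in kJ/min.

vapour 140→34.6 °C: -147.56 kJ/kg
condensation at 34.6 °C: -360 kJ/kg
liquid 34.6→-55.5 °C: -210.83 kJ/kg
Δh = -147.56 + -360 + -210.83 = -718.39 kJ/kg
Q = ṁ·Δh = 3.056 kg/s × -718.39 kJ/kg = -2195.4 kJ/s
|Q| = 2195.4 kW = 131720 kJ/min

Q_c = 132000 kJ/min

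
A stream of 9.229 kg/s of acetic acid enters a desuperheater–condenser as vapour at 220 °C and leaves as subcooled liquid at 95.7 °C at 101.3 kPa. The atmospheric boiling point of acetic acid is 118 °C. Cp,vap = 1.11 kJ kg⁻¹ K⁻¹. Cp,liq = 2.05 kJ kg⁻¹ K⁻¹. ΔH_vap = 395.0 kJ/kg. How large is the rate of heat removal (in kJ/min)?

vapour 220→118 °C: -113.22 kJ/kg
condensation at 118 °C: -395 kJ/kg
liquid 118→95.7 °C: -45.715 kJ/kg
Δh = -113.22 + -395 + -45.715 = -553.93 kJ/kg
Q = ṁ·Δh = 9.229 kg/s × -553.93 kJ/kg = -5112.3 kJ/s
|Q| = 5112.3 kW = 306740 kJ/min

Q_c = 307000 kJ/min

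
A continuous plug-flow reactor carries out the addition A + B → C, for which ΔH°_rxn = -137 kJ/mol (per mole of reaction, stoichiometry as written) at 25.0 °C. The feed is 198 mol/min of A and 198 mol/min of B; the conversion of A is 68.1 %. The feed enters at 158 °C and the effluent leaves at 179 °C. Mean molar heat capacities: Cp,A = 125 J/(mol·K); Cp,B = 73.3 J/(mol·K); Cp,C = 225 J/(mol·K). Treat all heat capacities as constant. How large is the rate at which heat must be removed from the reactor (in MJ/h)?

Extent of reaction ξ = 0.681 × 198 = 134.84 mol/min
Reaction term: ξ·ΔH°_rxn = 134.84 × -137 = -18473 kJ/min
Sensible, feed 158→25 °C: -5222 kJ/min
Outlet flows (mol/min): A 63.162, B 63.162, C 134.84
Sensible, products 25→179 °C: 6601 kJ/min
Q = ΔH = -17094 kJ/min = -284.9 kW
Heat removed = 1025.6 MJ/h

Q_out = 1030 MJ/h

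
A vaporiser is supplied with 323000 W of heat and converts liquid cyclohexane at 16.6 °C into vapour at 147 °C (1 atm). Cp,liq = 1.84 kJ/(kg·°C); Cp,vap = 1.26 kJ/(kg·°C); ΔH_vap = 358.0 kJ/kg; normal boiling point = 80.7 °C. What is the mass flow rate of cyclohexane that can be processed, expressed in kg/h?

Δh = 1.84×(80.7−16.6) + 358.0 + 1.26×(147−80.7) = 559.48 kJ/kg
Q = 323000 W = 323 kJ/s = 1.1628e+06 kJ/h
ṁ = Q/Δh = 1.1628e+06 / 559.48 = 2078.4 kg/h

ṁ = 2080 kg/h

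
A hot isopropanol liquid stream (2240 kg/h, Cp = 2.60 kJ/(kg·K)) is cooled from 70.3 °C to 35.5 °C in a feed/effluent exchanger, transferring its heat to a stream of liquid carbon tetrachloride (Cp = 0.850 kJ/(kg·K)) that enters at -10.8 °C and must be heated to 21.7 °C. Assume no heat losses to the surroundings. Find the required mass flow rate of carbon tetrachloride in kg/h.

ṁ_c = 7340 kg/h

Heat released by hot stream: Q = 2240 × 2.60 × (70.3 − 35.5) = 202680 kJ/h
Energy balance on cold side (adiabatic exchanger): Q = ṁ_c·Cp_c·(T_c,out − T_c,in)
ṁ_c = 202680 / [0.850 × (21.7 − -10.8)] = 7336.7 kg/h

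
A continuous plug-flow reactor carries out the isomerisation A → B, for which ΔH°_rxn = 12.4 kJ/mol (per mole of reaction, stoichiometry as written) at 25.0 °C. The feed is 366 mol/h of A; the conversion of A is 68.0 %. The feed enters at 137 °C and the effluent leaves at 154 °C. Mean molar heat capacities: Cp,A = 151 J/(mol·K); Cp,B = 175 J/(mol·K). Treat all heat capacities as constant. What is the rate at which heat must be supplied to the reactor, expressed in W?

Q_in = 1330 W

Extent of reaction ξ = 0.680 × 366 = 248.88 mol/h
Reaction term: ξ·ΔH°_rxn = 248.88 × 12.4 = 3086.1 kJ/h
Sensible, feed 137→25 °C: -6189.8 kJ/h
Outlet flows (mol/h): A 117.12, B 248.88
Sensible, products 25→154 °C: 7899.8 kJ/h
Q = ΔH = 4796.2 kJ/h = 1.3323 kW
Heat supplied = 1332.3 W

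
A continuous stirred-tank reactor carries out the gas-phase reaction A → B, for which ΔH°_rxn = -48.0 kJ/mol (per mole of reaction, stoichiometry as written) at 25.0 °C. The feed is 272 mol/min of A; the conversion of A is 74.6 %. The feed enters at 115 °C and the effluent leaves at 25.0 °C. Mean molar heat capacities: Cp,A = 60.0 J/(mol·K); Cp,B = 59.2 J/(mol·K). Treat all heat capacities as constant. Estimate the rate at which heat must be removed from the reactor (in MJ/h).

Q_out = 673 MJ/h

Extent of reaction ξ = 0.746 × 272 = 202.91 mol/min
Reaction term: ξ·ΔH°_rxn = 202.91 × -48.0 = -9739.8 kJ/min
Sensible, feed 115→25 °C: -1468.8 kJ/min
Outlet flows (mol/min): A 69.088, B 202.91
Sensible, products 25→25.0 °C: 0 kJ/min
Q = ΔH = -11209 kJ/min = -186.81 kW
Heat removed = 672.51 MJ/h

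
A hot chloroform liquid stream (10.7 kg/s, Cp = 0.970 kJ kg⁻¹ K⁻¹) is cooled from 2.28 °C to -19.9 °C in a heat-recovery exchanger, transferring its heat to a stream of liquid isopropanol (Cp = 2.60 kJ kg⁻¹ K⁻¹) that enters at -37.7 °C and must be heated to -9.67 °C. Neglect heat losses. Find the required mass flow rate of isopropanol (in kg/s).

ṁ_c = 3.16 kg/s

Heat released by hot stream: Q = 10.7 × 0.970 × (2.28 − -19.9) = 230.21 kJ/s
Energy balance on cold side (adiabatic exchanger): Q = ṁ_c·Cp_c·(T_c,out − T_c,in)
ṁ_c = 230.21 / [2.60 × (-9.67 − -37.7)] = 3.1588 kg/s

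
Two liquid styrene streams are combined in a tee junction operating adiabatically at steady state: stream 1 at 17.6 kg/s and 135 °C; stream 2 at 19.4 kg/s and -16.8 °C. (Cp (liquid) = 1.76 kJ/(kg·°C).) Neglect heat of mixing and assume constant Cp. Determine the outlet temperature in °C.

No heat crosses the boundary, so H_out = H_in.
T_out = Σ ṁᵢCp,ᵢTᵢ / Σ ṁᵢCp,ᵢ
      = 3608.1 / 65.12 = 55.408 °C

T_out = 55.4 °C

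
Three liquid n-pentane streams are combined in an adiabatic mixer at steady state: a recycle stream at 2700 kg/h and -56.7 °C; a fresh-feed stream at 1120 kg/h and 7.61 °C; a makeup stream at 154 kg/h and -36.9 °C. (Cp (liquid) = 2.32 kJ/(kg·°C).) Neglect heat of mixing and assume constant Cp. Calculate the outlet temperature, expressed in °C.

T_out = -37.8 °C

Adiabatic, steady state ⇒ Σ ṁᵢCp,ᵢ(T_out − Tᵢ) = 0
Σ ṁᵢCp,ᵢTᵢ = 2700×2.32×-56.7 + 1120×2.32×7.61 + 154×2.32×-36.9 = -348580
Σ ṁᵢCp,ᵢ = 2700×2.32 + 1120×2.32 + 154×2.32 = 9219.7
T_out = -348580 / 9219.7 = -37.808 °C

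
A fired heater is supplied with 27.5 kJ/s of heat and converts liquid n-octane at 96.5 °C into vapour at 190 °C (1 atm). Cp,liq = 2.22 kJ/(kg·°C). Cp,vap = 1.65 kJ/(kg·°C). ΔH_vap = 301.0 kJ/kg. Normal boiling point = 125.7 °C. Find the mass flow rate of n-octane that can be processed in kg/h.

ṁ = 210 kg/h

Δh = 2.22×(125.7−96.5) + 301.0 + 1.65×(190−125.7) = 471.92 kJ/kg
Q = 27.5 kJ/s = 27.5 kJ/s = 99000 kJ/h
ṁ = Q/Δh = 99000 / 471.92 = 209.78 kg/h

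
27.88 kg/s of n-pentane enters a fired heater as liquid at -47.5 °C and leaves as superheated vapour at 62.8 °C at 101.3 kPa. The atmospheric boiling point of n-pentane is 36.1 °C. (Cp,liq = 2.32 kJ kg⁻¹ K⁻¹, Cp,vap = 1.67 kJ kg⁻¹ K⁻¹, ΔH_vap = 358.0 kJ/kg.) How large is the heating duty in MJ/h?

Q = 59900 MJ/h

liquid -47.5→36.1 °C: 193.95 kJ/kg
vaporisation at 36.1 °C: 358 kJ/kg
vapour 36.1→62.8 °C: 44.589 kJ/kg
Δh = 193.95 + 358 + 44.589 = 596.54 kJ/kg
Q = ṁ·Δh = 27.88 kg/s × 596.54 kJ/kg = 16632 kJ/s
|Q| = 16632 kW = 59874 MJ/h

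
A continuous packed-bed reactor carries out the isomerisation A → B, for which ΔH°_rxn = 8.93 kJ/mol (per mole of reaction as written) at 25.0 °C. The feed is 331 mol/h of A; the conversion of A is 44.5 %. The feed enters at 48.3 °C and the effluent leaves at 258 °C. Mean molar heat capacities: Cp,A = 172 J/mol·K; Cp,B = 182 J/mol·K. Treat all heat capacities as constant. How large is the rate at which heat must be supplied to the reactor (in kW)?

Q_in = 3.78 kW

Extent of reaction ξ = 0.445 × 331 = 147.3 mol/h
Reaction term: ξ·ΔH°_rxn = 147.3 × 8.93 = 1315.3 kJ/h
Sensible, feed 48.3→25 °C: -1326.5 kJ/h
Outlet flows (mol/h): A 183.7, B 147.3
Sensible, products 25→258 °C: 13608 kJ/h
Q = ΔH = 13597 kJ/h = 3.777 kW
Heat supplied = 3.777 kW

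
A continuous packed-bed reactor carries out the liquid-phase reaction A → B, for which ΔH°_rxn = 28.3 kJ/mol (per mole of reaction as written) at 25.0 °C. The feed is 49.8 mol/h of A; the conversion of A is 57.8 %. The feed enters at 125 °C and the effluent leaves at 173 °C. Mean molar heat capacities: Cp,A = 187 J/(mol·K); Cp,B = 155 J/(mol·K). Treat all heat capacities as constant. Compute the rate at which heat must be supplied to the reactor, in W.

Q_in = 313 W

Extent of reaction ξ = 0.578 × 49.8 = 28.784 mol/h
Reaction term: ξ·ΔH°_rxn = 28.784 × 28.3 = 814.6 kJ/h
Sensible, feed 125→25 °C: -931.26 kJ/h
Outlet flows (mol/h): A 21.016, B 28.784
Sensible, products 25→173 °C: 1241.9 kJ/h
Q = ΔH = 1125.3 kJ/h = 0.31258 kW
Heat supplied = 312.58 W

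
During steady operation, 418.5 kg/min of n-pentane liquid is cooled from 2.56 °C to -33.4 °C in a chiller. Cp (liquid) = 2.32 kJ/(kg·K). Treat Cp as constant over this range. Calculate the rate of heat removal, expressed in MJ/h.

Q = ṁ·Cp·ΔT = 418.5 × 2.32 × (-33.4 − 2.56) = -34914 kJ/min
Converting: 34914 / 60 s = 581.9 kW
Cooling duty = 2094.9 MJ/h

Q_c = 2090 MJ/h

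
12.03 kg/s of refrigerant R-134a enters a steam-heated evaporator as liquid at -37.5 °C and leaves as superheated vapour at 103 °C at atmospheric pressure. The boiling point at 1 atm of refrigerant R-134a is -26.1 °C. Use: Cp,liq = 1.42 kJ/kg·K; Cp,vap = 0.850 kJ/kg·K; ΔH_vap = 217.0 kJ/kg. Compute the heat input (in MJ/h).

liquid -37.5→-26.1 °C: 16.188 kJ/kg
vaporisation at -26.1 °C: 217 kJ/kg
vapour -26.1→103 °C: 109.73 kJ/kg
Δh = 16.188 + 217 + 109.73 = 342.92 kJ/kg
Q = ṁ·Δh = 12.03 kg/s × 342.92 kJ/kg = 4125.4 kJ/s
|Q| = 4125.4 kW = 14851 MJ/h

Q = 14900 MJ/h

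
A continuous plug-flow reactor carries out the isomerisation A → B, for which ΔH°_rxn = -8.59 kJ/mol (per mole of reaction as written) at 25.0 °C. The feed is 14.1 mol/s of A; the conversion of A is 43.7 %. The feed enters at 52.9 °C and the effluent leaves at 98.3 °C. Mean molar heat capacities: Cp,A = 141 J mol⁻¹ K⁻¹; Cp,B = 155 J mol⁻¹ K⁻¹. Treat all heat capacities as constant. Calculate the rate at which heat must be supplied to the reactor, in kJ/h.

Q_in = 157000 kJ/h

Extent of reaction ξ = 0.437 × 14.1 = 6.1617 mol/s
Reaction term: ξ·ΔH°_rxn = 6.1617 × -8.59 = -52.929 kJ/s
Sensible, feed 52.9→25 °C: -55.468 kJ/s
Outlet flows (mol/s): A 7.9383, B 6.1617
Sensible, products 25→98.3 °C: 152.05 kJ/s
Q = ΔH = 43.654 kJ/s = 43.654 kW
Heat supplied = 157150 kJ/h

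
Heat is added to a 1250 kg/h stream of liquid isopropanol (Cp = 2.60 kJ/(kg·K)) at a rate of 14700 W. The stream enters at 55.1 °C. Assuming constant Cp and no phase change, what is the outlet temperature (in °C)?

Q = 14700 W = 52920 kJ/h
ΔT = Q/(ṁ·Cp) = 52920/(1250×2.60) = 16.283 K
T_out = 55.1 + 16.283 = 71.383 °C

T_out = 71.4 °C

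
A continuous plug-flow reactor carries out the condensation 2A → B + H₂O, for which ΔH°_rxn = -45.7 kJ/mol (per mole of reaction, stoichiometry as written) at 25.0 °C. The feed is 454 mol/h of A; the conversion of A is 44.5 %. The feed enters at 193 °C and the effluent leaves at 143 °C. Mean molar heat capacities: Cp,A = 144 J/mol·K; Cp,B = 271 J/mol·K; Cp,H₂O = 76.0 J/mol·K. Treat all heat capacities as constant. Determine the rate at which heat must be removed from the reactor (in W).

Extent of reaction ξ = 0.445 × 454 / 2 = 101.02 mol/h
Reaction term: ξ·ΔH°_rxn = 101.02 × -45.7 = -4616.4 kJ/h
Sensible, feed 193→25 °C: -10983 kJ/h
Outlet flows (mol/h): A 251.97, B 101.02, H₂O 101.02
Sensible, products 25→143 °C: 8417.6 kJ/h
Q = ΔH = -7181.9 kJ/h = -1.995 kW
Heat removed = 1995 W

Q_out = 1990 W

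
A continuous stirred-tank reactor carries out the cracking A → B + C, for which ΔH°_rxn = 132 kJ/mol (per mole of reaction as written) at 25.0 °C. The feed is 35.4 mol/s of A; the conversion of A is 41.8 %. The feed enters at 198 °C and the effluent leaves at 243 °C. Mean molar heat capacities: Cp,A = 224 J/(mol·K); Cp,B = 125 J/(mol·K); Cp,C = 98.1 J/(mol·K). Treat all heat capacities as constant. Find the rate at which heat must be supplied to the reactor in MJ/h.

Extent of reaction ξ = 0.418 × 35.4 = 14.797 mol/s
Reaction term: ξ·ΔH°_rxn = 14.797 × 132 = 1953.2 kJ/s
Sensible, feed 198→25 °C: -1371.8 kJ/s
Outlet flows (mol/s): A 20.603, B 14.797, C 14.797
Sensible, products 25→243 °C: 1725.7 kJ/s
Q = ΔH = 2307.2 kJ/s = 2307.2 kW
Heat supplied = 8305.8 MJ/h

Q_in = 8310 MJ/h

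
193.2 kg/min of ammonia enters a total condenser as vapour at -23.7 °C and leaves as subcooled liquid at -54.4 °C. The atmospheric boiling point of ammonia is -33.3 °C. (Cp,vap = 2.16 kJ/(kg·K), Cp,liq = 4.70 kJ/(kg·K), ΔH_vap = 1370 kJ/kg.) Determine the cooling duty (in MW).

Q_c = 4.80 MW

vapour -23.7→-33.3 °C: -20.736 kJ/kg
condensation at -33.3 °C: -1370 kJ/kg
liquid -33.3→-54.4 °C: -99.17 kJ/kg
Δh = -20.736 + -1370 + -99.17 = -1489.9 kJ/kg
Q = ṁ·Δh = 193.2 kg/min × -1489.9 kJ/kg = -287850 kJ/min
|Q| = 4797.5 kW = 4.7975 MW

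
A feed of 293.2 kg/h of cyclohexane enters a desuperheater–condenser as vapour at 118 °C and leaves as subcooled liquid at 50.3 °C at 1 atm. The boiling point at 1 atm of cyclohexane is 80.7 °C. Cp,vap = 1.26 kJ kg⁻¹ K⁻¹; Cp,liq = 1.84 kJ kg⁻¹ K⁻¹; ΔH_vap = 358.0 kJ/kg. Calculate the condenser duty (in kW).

Q_c = 37.5 kW

vapour 118→80.7 °C: -46.998 kJ/kg
condensation at 80.7 °C: -358 kJ/kg
liquid 80.7→50.3 °C: -55.936 kJ/kg
Δh = -46.998 + -358 + -55.936 = -460.93 kJ/kg
Q = ṁ·Δh = 293.2 kg/h × -460.93 kJ/kg = -135150 kJ/h
|Q| = 37.541 kW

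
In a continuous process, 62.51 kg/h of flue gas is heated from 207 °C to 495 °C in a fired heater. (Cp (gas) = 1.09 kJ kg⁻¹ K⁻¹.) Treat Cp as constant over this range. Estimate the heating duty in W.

Q = 5450 W

Q = ṁ·Cp·ΔT = 62.51 × 1.09 × (495 − 207) = 19623 kJ/h
Converting: 19623 / 3600 s = 5.4509 kW
Heating duty = 5450.9 W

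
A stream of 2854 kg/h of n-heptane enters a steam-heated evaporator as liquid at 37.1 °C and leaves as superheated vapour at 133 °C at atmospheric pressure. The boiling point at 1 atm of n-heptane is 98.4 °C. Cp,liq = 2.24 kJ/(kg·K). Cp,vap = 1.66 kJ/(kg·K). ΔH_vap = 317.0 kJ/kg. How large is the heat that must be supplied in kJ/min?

Q = 24300 kJ/min

liquid 37.1→98.4 °C: 137.31 kJ/kg
vaporisation at 98.4 °C: 317 kJ/kg
vapour 98.4→133 °C: 57.436 kJ/kg
Δh = 137.31 + 317 + 57.436 = 511.75 kJ/kg
Q = ṁ·Δh = 2854 kg/h × 511.75 kJ/kg = 1.4605e+06 kJ/h
|Q| = 405.7 kW = 24342 kJ/min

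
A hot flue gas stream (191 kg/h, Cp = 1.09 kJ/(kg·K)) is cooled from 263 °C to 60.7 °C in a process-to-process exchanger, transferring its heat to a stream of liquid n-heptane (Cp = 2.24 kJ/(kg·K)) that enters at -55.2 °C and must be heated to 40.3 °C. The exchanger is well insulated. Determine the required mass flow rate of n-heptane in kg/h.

Heat released by hot stream: Q = 191 × 1.09 × (263 − 60.7) = 42117 kJ/h
Energy balance on cold side (adiabatic exchanger): Q = ṁ_c·Cp_c·(T_c,out − T_c,in)
ṁ_c = 42117 / [2.24 × (40.3 − -55.2)] = 196.88 kg/h

ṁ_c = 197 kg/h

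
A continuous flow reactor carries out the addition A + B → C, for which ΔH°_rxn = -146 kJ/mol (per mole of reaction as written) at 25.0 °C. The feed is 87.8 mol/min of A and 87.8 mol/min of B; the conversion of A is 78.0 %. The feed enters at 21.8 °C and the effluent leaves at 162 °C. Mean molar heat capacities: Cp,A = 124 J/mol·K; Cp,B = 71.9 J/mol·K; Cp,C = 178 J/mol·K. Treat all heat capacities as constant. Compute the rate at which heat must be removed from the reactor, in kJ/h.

Extent of reaction ξ = 0.780 × 87.8 = 68.484 mol/min
Reaction term: ξ·ΔH°_rxn = 68.484 × -146 = -9998.7 kJ/min
Sensible, feed 21.8→25 °C: 55.04 kJ/min
Outlet flows (mol/min): A 19.316, B 19.316, C 68.484
Sensible, products 25→162 °C: 2188.5 kJ/min
Q = ΔH = -7755.2 kJ/min = -129.25 kW
Heat removed = 465310 kJ/h

Q_out = 465000 kJ/h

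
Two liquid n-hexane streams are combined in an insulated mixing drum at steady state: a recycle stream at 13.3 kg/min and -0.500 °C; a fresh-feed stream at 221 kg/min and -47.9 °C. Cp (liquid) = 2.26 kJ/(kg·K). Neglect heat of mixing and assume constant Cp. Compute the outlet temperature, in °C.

No heat crosses the boundary, so H_out = H_in.
Σ ṁᵢCp,ᵢTᵢ = 13.3×2.26×-0.500 + 221×2.26×-47.9 = -23939
Σ ṁᵢCp,ᵢ = 13.3×2.26 + 221×2.26 = 529.52
T_out = -23939 / 529.52 = -45.209 °C

T_out = -45.2 °C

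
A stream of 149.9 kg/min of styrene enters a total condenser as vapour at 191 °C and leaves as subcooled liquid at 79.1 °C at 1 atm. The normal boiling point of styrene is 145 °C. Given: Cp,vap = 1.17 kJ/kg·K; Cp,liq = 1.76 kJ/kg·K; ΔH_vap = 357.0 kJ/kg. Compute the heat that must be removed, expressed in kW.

vapour 191→145 °C: -53.82 kJ/kg
condensation at 145 °C: -357 kJ/kg
liquid 145→79.1 °C: -115.98 kJ/kg
Δh = -53.82 + -357 + -115.98 = -526.8 kJ/kg
Q = ṁ·Δh = 149.9 kg/min × -526.8 kJ/kg = -78968 kJ/min
|Q| = 1316.1 kW

Q_c = 1320 kW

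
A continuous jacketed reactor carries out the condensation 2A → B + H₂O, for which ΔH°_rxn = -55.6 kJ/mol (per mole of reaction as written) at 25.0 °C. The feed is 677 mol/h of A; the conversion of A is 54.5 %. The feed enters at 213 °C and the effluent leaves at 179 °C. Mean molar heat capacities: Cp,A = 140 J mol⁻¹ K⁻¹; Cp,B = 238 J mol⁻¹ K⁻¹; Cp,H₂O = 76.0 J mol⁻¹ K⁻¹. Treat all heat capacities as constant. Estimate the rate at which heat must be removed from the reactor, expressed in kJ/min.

Extent of reaction ξ = 0.545 × 677 / 2 = 184.48 mol/h
Reaction term: ξ·ΔH°_rxn = 184.48 × -55.6 = -10257 kJ/h
Sensible, feed 213→25 °C: -17819 kJ/h
Outlet flows (mol/h): A 308.03, B 184.48, H₂O 184.48
Sensible, products 25→179 °C: 15562 kJ/h
Q = ΔH = -12514 kJ/h = -3.4761 kW
Heat removed = 208.56 kJ/min

Q_out = 209 kJ/min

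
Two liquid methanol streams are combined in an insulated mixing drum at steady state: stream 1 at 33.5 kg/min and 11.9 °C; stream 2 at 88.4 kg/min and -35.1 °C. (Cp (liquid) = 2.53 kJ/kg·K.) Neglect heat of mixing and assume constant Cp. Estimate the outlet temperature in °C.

T_out = -22.2 °C

Energy balance with Q = 0: Σ ṁᵢCp,ᵢ(T_out − Tᵢ) = 0
T_out = Σ ṁᵢCp,ᵢTᵢ / Σ ṁᵢCp,ᵢ
      = -6841.6 / 308.41 = -22.184 °C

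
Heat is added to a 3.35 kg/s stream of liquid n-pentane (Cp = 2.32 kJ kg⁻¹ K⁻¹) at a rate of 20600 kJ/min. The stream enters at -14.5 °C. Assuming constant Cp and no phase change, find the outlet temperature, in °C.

T_out = 29.7 °C

Q = 20600 kJ/min = 343.33 kJ/s
ΔT = Q/(ṁ·Cp) = 343.33/(3.35×2.32) = 44.176 K
T_out = -14.5 + 44.176 = 29.676 °C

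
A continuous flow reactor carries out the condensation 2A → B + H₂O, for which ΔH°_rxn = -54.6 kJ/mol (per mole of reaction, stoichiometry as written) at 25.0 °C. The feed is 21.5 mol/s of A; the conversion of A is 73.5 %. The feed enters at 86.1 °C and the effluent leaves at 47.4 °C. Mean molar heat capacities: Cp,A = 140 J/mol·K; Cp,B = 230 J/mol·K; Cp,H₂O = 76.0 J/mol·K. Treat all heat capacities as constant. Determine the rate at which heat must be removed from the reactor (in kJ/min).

Extent of reaction ξ = 0.735 × 21.5 / 2 = 7.9013 mol/s
Reaction term: ξ·ΔH°_rxn = 7.9013 × -54.6 = -431.41 kJ/s
Sensible, feed 86.1→25 °C: -183.91 kJ/s
Outlet flows (mol/s): A 5.6975, B 7.9013, H₂O 7.9013
Sensible, products 25→47.4 °C: 72.026 kJ/s
Q = ΔH = -543.29 kJ/s = -543.29 kW
Heat removed = 32598 kJ/min

Q_out = 32600 kJ/min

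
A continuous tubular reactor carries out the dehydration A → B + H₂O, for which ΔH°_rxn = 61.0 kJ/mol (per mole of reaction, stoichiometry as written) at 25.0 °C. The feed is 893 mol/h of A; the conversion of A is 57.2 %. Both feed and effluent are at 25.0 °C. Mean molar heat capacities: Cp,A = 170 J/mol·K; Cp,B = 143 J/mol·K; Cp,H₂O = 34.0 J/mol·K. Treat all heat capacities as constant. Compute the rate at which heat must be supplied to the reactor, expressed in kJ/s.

Q_in = 8.66 kJ/s

Extent of reaction ξ = 0.572 × 893 = 510.8 mol/h
Reaction term: ξ·ΔH°_rxn = 510.8 × 61.0 = 31159 kJ/h
Q = ΔH = 31159 kJ/h = 8.6552 kW
Heat supplied = 8.6552 kJ/s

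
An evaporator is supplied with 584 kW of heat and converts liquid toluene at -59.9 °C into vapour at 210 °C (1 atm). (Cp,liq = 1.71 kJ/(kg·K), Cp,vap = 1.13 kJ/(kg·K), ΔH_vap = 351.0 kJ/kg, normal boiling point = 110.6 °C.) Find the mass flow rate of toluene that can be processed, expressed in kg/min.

Δh = 1.71×(110.6−-59.9) + 351.0 + 1.13×(210−110.6) = 754.88 kJ/kg
Q = 584 kW = 584 kJ/s = 35040 kJ/min
ṁ = Q/Δh = 35040 / 754.88 = 46.418 kg/min

ṁ = 46.4 kg/min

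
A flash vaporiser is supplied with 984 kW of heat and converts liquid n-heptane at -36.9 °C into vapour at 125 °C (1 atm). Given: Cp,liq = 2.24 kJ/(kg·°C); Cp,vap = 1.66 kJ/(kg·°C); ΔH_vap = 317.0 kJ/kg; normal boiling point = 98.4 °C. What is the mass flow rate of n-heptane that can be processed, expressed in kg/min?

ṁ = 88.9 kg/min

Δh = 2.24×(98.4−-36.9) + 317.0 + 1.66×(125−98.4) = 664.23 kJ/kg
Q = 984 kW = 984 kJ/s = 59040 kJ/min
ṁ = Q/Δh = 59040 / 664.23 = 88.885 kg/min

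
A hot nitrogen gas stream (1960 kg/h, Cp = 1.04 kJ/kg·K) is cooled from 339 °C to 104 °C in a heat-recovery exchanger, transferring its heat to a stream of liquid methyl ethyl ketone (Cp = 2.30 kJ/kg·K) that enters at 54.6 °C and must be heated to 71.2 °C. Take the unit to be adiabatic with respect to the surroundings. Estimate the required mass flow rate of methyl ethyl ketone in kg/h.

Heat released by hot stream: Q = 1960 × 1.04 × (339 − 104) = 479020 kJ/h
Energy balance on cold side (adiabatic exchanger): Q = ṁ_c·Cp_c·(T_c,out − T_c,in)
ṁ_c = 479020 / [2.30 × (71.2 − 54.6)] = 12546 kg/h

ṁ_c = 12500 kg/h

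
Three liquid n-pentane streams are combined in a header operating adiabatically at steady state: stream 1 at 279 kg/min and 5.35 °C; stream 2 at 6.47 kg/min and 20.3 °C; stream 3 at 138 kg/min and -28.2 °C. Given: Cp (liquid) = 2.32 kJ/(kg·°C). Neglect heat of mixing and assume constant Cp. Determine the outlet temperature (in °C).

T_out = -5.35 °C

No heat crosses the boundary, so H_out = H_in.
T_out = Σ ṁᵢCp,ᵢTᵢ / Σ ṁᵢCp,ᵢ
      = -5260.9 / 982.45 = -5.3548 °C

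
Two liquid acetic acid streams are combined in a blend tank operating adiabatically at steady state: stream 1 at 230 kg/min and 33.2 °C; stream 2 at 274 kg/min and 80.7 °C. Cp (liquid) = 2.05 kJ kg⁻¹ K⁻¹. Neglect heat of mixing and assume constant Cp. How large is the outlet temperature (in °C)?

T_out = 59.0 °C

Adiabatic, steady state ⇒ Σ ṁᵢCp,ᵢ(T_out − Tᵢ) = 0
Σ ṁᵢCp,ᵢTᵢ = 230×2.05×33.2 + 274×2.05×80.7 = 60983
Σ ṁᵢCp,ᵢ = 230×2.05 + 274×2.05 = 1033.2
T_out = 60983 / 1033.2 = 59.023 °C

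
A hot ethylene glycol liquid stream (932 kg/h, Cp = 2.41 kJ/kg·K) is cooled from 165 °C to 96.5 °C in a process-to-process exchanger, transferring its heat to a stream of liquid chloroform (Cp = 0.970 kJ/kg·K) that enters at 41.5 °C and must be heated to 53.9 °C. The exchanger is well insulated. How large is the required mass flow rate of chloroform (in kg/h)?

Heat released by hot stream: Q = 932 × 2.41 × (165 − 96.5) = 153860 kJ/h
Energy balance on cold side (adiabatic exchanger): Q = ṁ_c·Cp_c·(T_c,out − T_c,in)
ṁ_c = 153860 / [0.970 × (53.9 − 41.5)] = 12792 kg/h

ṁ_c = 12800 kg/h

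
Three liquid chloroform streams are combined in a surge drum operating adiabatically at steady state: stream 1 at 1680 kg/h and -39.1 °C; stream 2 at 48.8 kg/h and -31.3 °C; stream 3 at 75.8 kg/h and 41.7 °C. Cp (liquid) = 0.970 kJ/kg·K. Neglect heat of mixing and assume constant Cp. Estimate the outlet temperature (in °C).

Energy balance with Q = 0: Σ ṁᵢCp,ᵢ(T_out − Tᵢ) = 0
T_out = Σ ṁᵢCp,ᵢTᵢ / Σ ṁᵢCp,ᵢ
      = -62133 / 1750.5 = -35.495 °C

T_out = -35.5 °C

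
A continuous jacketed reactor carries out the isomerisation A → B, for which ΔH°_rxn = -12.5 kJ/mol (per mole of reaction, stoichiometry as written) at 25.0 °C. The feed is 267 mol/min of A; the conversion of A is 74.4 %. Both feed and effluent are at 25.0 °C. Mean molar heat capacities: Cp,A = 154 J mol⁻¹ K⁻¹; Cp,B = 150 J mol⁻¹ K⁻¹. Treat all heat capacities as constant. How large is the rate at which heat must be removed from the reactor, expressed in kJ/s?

Q_out = 41.4 kJ/s

Extent of reaction ξ = 0.744 × 267 = 198.65 mol/min
Reaction term: ξ·ΔH°_rxn = 198.65 × -12.5 = -2483.1 kJ/min
Q = ΔH = -2483.1 kJ/min = -41.385 kW
Heat removed = 41.385 kJ/s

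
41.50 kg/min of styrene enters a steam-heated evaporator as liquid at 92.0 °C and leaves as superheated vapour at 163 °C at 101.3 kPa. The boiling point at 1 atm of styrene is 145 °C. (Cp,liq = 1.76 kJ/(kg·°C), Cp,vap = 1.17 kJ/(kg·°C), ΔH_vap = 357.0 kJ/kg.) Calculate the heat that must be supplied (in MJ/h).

Q = 1170 MJ/h

liquid 92.0→145 °C: 93.28 kJ/kg
vaporisation at 145 °C: 357 kJ/kg
vapour 145→163 °C: 21.06 kJ/kg
Δh = 93.28 + 357 + 21.06 = 471.34 kJ/kg
Q = ṁ·Δh = 41.50 kg/min × 471.34 kJ/kg = 19561 kJ/min
|Q| = 326.01 kW = 1173.6 MJ/h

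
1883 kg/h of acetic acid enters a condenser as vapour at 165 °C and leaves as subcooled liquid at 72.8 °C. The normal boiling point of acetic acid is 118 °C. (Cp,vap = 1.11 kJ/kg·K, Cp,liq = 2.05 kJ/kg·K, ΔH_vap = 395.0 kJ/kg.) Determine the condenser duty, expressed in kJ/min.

Q_c = 16900 kJ/min

vapour 165→118 °C: -52.17 kJ/kg
condensation at 118 °C: -395 kJ/kg
liquid 118→72.8 °C: -92.66 kJ/kg
Δh = -52.17 + -395 + -92.66 = -539.83 kJ/kg
Q = ṁ·Δh = 1883 kg/h × -539.83 kJ/kg = -1.0165e+06 kJ/h
|Q| = 282.36 kW = 16942 kJ/min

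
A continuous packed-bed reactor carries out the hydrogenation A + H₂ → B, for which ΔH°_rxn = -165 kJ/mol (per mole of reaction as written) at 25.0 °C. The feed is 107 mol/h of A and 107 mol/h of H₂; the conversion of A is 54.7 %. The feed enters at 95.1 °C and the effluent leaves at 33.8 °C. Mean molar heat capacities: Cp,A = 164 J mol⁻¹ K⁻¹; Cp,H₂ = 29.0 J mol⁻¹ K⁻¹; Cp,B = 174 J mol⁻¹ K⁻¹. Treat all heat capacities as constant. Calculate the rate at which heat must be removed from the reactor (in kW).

Q_out = 3.04 kW

Extent of reaction ξ = 0.547 × 107 = 58.529 mol/h
Reaction term: ξ·ΔH°_rxn = 58.529 × -165 = -9657.3 kJ/h
Sensible, feed 95.1→25 °C: -1447.6 kJ/h
Outlet flows (mol/h): A 48.471, H₂ 48.471, B 58.529
Sensible, products 25→33.8 °C: 171.94 kJ/h
Q = ΔH = -10933 kJ/h = -3.0369 kW
Heat removed = 3.0369 kW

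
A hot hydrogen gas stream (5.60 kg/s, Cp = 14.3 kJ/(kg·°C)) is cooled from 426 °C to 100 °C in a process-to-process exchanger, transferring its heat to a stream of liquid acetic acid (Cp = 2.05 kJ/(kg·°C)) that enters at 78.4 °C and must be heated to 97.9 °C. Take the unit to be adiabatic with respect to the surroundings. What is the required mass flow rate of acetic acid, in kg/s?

ṁ_c = 653 kg/s

Heat released by hot stream: Q = 5.60 × 14.3 × (426 − 100) = 26106 kJ/s
Energy balance on cold side (adiabatic exchanger): Q = ṁ_c·Cp_c·(T_c,out − T_c,in)
ṁ_c = 26106 / [2.05 × (97.9 − 78.4)] = 653.06 kg/s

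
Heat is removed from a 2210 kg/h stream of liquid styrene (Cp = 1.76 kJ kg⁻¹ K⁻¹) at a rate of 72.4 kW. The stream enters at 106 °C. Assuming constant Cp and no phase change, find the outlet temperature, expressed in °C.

T_out = 39.0 °C

Q = 72.4 kW = 260640 kJ/h
ΔT = Q/(ṁ·Cp) = 260640/(2210×1.76) = 67.009 K
T_out = 106 − 67.009 = 38.991 °C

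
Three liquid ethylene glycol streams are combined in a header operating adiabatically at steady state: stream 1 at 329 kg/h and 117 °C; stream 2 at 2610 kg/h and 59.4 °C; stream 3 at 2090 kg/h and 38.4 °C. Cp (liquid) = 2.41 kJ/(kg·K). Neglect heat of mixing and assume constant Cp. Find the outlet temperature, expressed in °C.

T_out = 54.4 °C

Energy balance with Q = 0: Σ ṁᵢCp,ᵢ(T_out − Tᵢ) = 0
Σ ṁᵢCp,ᵢTᵢ = 329×2.41×117 + 2610×2.41×59.4 + 2090×2.41×38.4 = 659820
Σ ṁᵢCp,ᵢ = 329×2.41 + 2610×2.41 + 2090×2.41 = 12120
T_out = 659820 / 12120 = 54.441 °C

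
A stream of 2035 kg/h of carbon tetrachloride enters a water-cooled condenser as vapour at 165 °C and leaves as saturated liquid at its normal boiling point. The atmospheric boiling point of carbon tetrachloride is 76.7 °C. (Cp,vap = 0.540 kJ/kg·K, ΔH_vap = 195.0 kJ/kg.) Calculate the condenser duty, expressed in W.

Q_c = 137000 W

vapour 165→76.7 °C: -47.682 kJ/kg
condensation at 76.7 °C: -195 kJ/kg
Δh = -47.682 + -195 = -242.68 kJ/kg
Q = ṁ·Δh = 2035 kg/h × -242.68 kJ/kg = -493860 kJ/h
|Q| = 137.18 kW = 137180 W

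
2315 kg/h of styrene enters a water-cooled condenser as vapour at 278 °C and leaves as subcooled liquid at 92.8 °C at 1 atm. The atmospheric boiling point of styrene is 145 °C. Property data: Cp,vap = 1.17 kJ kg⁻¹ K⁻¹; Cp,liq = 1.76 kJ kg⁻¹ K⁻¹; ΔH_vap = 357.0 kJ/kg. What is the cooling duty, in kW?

Q_c = 389 kW

vapour 278→145 °C: -155.61 kJ/kg
condensation at 145 °C: -357 kJ/kg
liquid 145→92.8 °C: -91.872 kJ/kg
Δh = -155.61 + -357 + -91.872 = -604.48 kJ/kg
Q = ṁ·Δh = 2315 kg/h × -604.48 kJ/kg = -1.3994e+06 kJ/h
|Q| = 388.72 kW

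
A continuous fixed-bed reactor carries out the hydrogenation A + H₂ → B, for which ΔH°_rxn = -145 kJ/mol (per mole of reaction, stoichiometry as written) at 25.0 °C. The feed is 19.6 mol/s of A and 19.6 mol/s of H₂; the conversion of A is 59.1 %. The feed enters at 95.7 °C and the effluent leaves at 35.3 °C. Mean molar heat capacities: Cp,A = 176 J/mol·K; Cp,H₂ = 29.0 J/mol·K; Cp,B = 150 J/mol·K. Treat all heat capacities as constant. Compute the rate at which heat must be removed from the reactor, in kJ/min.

Extent of reaction ξ = 0.591 × 19.6 = 11.584 mol/s
Reaction term: ξ·ΔH°_rxn = 11.584 × -145 = -1679.6 kJ/s
Sensible, feed 95.7→25 °C: -284.07 kJ/s
Outlet flows (mol/s): A 8.0164, H₂ 8.0164, B 11.584
Sensible, products 25→35.3 °C: 34.823 kJ/s
Q = ΔH = -1928.9 kJ/s = -1928.9 kW
Heat removed = 115730 kJ/min

Q_out = 116000 kJ/min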